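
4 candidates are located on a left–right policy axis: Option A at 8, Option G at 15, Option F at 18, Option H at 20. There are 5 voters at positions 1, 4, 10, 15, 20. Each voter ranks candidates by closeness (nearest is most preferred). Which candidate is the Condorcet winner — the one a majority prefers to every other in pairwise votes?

With single-peaked preferences on a line, the Condorcet winner is the candidate closest to the median voter.
The median voter (position 10) is closest to Option A at 8.
Check: Option A vs Option H — voters closer to Option A: 3 of 5.

Option A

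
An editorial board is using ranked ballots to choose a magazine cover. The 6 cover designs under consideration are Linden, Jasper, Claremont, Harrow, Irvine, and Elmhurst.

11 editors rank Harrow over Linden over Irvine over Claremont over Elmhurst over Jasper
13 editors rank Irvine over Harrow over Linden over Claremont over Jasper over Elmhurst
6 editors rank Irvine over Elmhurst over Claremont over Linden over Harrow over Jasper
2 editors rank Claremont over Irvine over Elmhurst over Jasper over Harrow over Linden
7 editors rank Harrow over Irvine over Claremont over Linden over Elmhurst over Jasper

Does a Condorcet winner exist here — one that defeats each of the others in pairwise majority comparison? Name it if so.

Irvine

Head-to-head results (39 voters total):
Linden vs Jasper: Linden wins 37–2.
Linden vs Claremont: Linden wins 24–15.
Linden vs Harrow: Harrow wins 33–6.
Linden vs Irvine: Irvine wins 28–11.
Linden vs Elmhurst: Linden wins 31–8.
Jasper vs Claremont: Claremont wins 39–0.
Jasper vs Harrow: Harrow wins 37–2.
Jasper vs Irvine: Irvine wins 39–0.
Jasper vs Elmhurst: Elmhurst wins 26–13.
Claremont vs Harrow: Harrow wins 31–8.
Claremont vs Irvine: Irvine wins 37–2.
Claremont vs Elmhurst: Claremont wins 33–6.
Harrow vs Irvine: Irvine wins 21–18.
Harrow vs Elmhurst: Harrow wins 31–8.
Irvine vs Elmhurst: Irvine wins 39–0.
Irvine beats each rival — Linden (28–11), Jasper (39–0), Claremont (37–2), Harrow (21–18), Elmhurst (39–0) — so Irvine is the Condorcet winner.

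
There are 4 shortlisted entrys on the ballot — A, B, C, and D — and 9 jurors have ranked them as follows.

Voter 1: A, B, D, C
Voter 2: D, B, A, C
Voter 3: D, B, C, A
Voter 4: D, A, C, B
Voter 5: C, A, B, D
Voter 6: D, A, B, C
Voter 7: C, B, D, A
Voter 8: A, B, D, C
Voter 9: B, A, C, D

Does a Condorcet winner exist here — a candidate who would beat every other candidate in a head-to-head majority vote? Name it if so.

Head-to-head results (9 voters total):
A vs B: A wins 5–4.
A vs C: A wins 6–3.
A vs D: D wins 5–4.
B vs C: B wins 6–3.
B vs D: B wins 5–4.
C vs D: D wins 6–3.
No candidate beats all others: A beats B beats D beats A, a majority cycle.

There is no Condorcet winner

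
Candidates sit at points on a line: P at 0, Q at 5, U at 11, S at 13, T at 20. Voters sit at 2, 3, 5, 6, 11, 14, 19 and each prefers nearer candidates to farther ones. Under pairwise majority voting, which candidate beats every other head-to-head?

With single-peaked preferences on a line, the Condorcet winner is the candidate closest to the median voter.
The median voter (position 6) is closest to Q at 5.
Check: Q vs U — voters closer to Q: 4 of 7.

Q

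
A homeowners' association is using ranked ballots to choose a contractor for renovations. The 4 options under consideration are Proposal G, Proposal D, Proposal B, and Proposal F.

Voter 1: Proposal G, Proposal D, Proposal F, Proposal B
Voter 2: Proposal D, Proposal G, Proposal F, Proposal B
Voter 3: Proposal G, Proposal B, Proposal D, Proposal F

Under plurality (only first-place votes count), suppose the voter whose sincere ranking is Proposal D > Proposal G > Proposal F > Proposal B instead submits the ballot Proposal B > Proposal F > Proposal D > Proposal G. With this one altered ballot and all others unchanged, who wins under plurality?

First-place totals with the altered ballot: Proposal G 2, Proposal D 0, Proposal B 1, Proposal F 0.
The winner is unchanged: still Proposal G.

Proposal G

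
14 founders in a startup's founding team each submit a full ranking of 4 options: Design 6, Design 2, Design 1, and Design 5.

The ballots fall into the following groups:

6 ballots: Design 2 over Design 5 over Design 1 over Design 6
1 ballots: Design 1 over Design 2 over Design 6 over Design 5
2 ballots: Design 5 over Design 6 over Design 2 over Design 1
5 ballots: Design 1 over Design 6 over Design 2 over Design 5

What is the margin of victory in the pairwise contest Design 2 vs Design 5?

Ballots ranking Design 2 above Design 5: 6+1+5 = 12.
Ballots ranking Design 5 above Design 2: 2.
Design 2 wins 12–2, a margin of 10.

10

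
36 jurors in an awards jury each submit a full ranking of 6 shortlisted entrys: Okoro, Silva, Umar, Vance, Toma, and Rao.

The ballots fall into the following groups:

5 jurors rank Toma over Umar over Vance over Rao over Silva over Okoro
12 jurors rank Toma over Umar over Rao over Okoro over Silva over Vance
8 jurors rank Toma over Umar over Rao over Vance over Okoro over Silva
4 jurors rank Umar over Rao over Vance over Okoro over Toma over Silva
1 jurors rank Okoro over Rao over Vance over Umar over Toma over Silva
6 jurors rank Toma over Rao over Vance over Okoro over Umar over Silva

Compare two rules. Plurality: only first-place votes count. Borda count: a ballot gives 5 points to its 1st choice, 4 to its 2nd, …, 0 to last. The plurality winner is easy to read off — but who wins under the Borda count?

Toma

Plurality first-place counts: Okoro 1, Silva 0, Umar 4, Vance 0, Toma 31, Rao 0 → Toma.
Borda totals: Okoro 57, Silva 17, Umar 128, Vance 64, Toma 160, Rao 114 → Toma.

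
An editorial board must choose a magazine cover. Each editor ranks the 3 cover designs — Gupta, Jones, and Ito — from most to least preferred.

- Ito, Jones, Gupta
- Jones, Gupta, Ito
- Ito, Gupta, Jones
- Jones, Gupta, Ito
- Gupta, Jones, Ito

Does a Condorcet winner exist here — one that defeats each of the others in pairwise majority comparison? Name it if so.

Jones

Head-to-head results (5 voters total):
Gupta vs Jones: Jones wins 3–2.
Gupta vs Ito: Gupta wins 3–2.
Jones vs Ito: Jones wins 3–2.
Jones beats each rival — Gupta (3–2), Ito (3–2) — so Jones is the Condorcet winner.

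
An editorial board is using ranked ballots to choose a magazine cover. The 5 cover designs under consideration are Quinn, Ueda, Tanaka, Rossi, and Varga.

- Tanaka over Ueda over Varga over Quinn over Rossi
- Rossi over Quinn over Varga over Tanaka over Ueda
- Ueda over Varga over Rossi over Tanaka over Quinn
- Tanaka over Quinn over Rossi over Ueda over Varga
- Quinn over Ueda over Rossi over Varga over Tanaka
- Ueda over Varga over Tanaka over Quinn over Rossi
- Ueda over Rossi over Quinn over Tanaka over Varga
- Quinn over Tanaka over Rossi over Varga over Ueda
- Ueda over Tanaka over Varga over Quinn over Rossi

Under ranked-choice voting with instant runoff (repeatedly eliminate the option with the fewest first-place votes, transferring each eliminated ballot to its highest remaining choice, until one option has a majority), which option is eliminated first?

Varga

Round 1: Ueda 4, Quinn 2, Tanaka 2, Rossi 1, Varga 0. Varga has the fewest and is eliminated.
Round 2: Ueda 4, Quinn 2, Tanaka 2, Rossi 1. Rossi has the fewest and is eliminated.
Round 3: Ueda 4, Quinn 3, Tanaka 2. Tanaka has the fewest and is eliminated.
Round 4: Ueda 5, Quinn 4. Ueda has a majority.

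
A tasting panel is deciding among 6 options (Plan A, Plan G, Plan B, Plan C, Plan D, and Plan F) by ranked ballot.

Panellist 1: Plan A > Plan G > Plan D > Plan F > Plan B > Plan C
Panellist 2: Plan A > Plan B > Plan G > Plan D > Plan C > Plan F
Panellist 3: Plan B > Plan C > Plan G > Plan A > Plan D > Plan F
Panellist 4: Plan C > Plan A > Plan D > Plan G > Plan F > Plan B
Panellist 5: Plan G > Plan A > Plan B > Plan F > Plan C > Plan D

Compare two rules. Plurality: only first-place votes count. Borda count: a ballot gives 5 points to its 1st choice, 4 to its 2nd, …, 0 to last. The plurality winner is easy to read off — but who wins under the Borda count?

Plan A

Plurality first-place counts: Plan A 2, Plan G 1, Plan B 1, Plan C 1, Plan D 0, Plan F 0 → Plan A.
Borda totals: Plan A 20, Plan G 17, Plan B 13, Plan C 11, Plan D 9, Plan F 5 → Plan A.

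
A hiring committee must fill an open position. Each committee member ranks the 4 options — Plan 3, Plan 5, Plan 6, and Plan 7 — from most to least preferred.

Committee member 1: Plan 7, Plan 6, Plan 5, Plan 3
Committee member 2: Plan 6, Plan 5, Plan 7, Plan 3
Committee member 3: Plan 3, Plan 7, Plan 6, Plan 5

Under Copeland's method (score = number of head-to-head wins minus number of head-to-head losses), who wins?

Pairwise results:
  Plan 3 vs Plan 5: Plan 5 wins 2–1.
  Plan 3 vs Plan 6: Plan 6 wins 2–1.
  Plan 3 vs Plan 7: Plan 7 wins 2–1.
  Plan 5 vs Plan 6: Plan 6 wins 3–0.
  Plan 5 vs Plan 7: Plan 7 wins 2–1.
  Plan 6 vs Plan 7: Plan 7 wins 2–1.
Copeland scores (wins − losses):
  Plan 3: 0 − 3 = -3
  Plan 5: 1 − 2 = -1
  Plan 6: 2 − 1 = 1
  Plan 7: 3 − 0 = 3
Plan 7 has the best Copeland score.

Plan 7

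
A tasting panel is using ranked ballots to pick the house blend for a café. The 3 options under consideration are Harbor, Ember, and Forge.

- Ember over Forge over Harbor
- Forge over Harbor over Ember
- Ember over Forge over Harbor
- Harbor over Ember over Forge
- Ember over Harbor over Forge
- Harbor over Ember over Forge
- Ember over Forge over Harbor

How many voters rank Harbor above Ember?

3

Ballots ranking Harbor above Ember: 3.
Ballots ranking Ember above Harbor: 4.
So 3 of 7 voters prefer Harbor to Ember.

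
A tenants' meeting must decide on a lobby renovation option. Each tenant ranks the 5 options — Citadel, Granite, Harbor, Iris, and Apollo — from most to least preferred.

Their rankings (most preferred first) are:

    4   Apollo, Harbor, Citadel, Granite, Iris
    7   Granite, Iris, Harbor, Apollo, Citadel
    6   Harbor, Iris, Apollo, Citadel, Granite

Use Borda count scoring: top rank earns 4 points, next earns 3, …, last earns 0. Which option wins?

Harbor

Borda scores:
  Citadel: 4·2 + 7·0 + 6·1 = 14
  Granite: 4·1 + 7·4 + 6·0 = 32
  Harbor: 4·3 + 7·2 + 6·4 = 50
  Iris: 4·0 + 7·3 + 6·3 = 39
  Apollo: 4·4 + 7·1 + 6·2 = 35
Harbor has the highest total.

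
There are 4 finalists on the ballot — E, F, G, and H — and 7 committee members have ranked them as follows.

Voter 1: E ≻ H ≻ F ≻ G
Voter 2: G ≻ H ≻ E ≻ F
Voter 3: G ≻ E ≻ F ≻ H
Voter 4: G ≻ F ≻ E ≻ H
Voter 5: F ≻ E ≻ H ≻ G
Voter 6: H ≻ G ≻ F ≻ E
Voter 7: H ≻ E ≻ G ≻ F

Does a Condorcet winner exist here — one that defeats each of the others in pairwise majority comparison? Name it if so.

No Condorcet winner

Head-to-head results (7 voters total):
E vs F: E wins 4–3.
E vs G: G wins 4–3.
E vs H: E wins 4–3.
F vs G: G wins 5–2.
F vs H: H wins 4–3.
G vs H: H wins 4–3.
No candidate beats all others: E beats H beats G beats E, a majority cycle.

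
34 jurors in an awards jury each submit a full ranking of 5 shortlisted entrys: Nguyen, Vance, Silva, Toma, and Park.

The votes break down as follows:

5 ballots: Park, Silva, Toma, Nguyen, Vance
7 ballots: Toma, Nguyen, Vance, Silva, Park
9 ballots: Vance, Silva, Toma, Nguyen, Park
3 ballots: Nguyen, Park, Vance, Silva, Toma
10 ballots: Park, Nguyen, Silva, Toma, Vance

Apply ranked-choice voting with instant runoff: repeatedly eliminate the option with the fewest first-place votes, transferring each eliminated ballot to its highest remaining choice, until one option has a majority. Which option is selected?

Round 1: Park 15, Vance 9, Toma 7, Nguyen 3, Silva 0. Silva has the fewest and is eliminated.
Round 2: Park 15, Vance 9, Toma 7, Nguyen 3. Nguyen has the fewest and is eliminated.
Round 3: Park 18, Vance 9, Toma 7. Park has a majority.

Park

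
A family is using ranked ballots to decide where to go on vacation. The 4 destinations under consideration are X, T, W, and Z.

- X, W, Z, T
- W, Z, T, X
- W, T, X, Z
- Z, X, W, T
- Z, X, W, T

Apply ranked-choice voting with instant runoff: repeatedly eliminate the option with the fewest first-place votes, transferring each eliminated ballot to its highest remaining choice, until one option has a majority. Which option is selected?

W

Round 1: W 2, Z 2, X 1, T 0. T has the fewest and is eliminated.
Round 2: W 2, Z 2, X 1. X has the fewest and is eliminated.
Round 3: W 3, Z 2. W has a majority.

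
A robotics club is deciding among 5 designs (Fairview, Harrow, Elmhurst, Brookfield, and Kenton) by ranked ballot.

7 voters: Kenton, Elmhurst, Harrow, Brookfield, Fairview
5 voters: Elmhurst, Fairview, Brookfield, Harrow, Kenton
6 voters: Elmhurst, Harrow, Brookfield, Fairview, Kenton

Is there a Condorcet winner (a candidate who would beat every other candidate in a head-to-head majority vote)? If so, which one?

Elmhurst

Head-to-head results (18 voters total):
Fairview vs Harrow: Harrow wins 13–5.
Fairview vs Elmhurst: Elmhurst wins 18–0.
Fairview vs Brookfield: Brookfield wins 13–5.
Fairview vs Kenton: Fairview wins 11–7.
Harrow vs Elmhurst: Elmhurst wins 18–0.
Harrow vs Brookfield: Harrow wins 13–5.
Harrow vs Kenton: Harrow wins 11–7.
Elmhurst vs Brookfield: Elmhurst wins 18–0.
Elmhurst vs Kenton: Elmhurst wins 11–7.
Brookfield vs Kenton: Brookfield wins 11–7.
Elmhurst beats each rival — Fairview (18–0), Harrow (18–0), Brookfield (18–0), Kenton (11–7) — so Elmhurst is the Condorcet winner.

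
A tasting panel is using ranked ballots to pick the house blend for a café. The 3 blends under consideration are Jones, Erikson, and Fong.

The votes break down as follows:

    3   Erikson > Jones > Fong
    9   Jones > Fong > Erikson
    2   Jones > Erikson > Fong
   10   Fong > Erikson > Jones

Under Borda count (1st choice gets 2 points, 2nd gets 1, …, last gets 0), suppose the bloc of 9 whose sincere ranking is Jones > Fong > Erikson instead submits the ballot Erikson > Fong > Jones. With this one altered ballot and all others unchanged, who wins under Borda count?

Borda totals with the altered ballot: Jones 7, Erikson 36, Fong 29.
The switch changes the winner from Fong to Erikson.

Erikson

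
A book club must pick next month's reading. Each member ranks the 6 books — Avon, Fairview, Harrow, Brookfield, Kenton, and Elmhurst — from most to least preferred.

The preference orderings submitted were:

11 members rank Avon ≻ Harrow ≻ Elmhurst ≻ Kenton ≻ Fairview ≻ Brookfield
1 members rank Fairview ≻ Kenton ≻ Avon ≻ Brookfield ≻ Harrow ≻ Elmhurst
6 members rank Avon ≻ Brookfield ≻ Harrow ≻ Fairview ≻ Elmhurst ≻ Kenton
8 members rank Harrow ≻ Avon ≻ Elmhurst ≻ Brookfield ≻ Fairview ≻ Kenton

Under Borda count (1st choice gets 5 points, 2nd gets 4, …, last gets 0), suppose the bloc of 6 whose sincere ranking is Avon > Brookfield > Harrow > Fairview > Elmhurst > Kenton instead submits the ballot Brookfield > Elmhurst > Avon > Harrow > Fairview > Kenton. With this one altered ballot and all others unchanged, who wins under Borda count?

Borda totals with the altered ballot: Avon 108, Fairview 30, Harrow 97, Brookfield 48, Kenton 26, Elmhurst 81.
The winner is unchanged: still Avon.

Avon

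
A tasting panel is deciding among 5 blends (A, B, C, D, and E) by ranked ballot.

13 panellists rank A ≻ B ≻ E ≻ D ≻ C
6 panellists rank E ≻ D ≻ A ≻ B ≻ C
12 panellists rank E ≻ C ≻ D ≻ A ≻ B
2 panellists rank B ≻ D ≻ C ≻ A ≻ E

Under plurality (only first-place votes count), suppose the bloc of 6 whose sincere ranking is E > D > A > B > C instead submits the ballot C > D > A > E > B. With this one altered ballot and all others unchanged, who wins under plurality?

First-place totals with the altered ballot: A 13, B 2, C 6, D 0, E 12.
The switch changes the winner from E to A.

A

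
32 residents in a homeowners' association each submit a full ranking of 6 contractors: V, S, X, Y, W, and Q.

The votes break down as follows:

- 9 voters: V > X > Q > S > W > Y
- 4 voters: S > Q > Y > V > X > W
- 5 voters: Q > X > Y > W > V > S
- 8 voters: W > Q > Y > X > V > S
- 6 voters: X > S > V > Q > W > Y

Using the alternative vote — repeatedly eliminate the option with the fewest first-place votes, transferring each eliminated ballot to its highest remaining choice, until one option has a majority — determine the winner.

Round 1: V 9, W 8, X 6, Q 5, S 4, Y 0. Y has the fewest and is eliminated.
Round 2: V 9, W 8, X 6, Q 5, S 4. S has the fewest and is eliminated.
Round 3: V 9, Q 9, W 8, X 6. X has the fewest and is eliminated.
Round 4: V 15, Q 9, W 8. W has the fewest and is eliminated.
Round 5: Q 17, V 15. Q has a majority.

Q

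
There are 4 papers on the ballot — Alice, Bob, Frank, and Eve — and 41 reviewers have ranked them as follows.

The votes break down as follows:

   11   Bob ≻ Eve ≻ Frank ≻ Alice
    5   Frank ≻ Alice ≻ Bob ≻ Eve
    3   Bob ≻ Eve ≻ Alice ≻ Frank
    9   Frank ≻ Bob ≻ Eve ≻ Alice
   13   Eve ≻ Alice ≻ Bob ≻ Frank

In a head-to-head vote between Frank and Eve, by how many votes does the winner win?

Ballots ranking Frank above Eve: 5+9 = 14.
Ballots ranking Eve above Frank: 11+3+13 = 27.
Eve wins 27–14, a margin of 13.

13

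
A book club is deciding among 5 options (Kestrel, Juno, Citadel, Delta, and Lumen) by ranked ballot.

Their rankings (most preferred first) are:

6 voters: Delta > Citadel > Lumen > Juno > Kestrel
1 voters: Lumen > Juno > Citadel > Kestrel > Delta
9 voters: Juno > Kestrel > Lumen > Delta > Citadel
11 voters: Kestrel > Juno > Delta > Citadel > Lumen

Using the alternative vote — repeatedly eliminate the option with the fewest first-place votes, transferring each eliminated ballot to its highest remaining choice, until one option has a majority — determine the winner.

Juno

Round 1: Kestrel 11, Juno 9, Delta 6, Lumen 1, Citadel 0. Citadel has the fewest and is eliminated.
Round 2: Kestrel 11, Juno 9, Delta 6, Lumen 1. Lumen has the fewest and is eliminated.
Round 3: Kestrel 11, Juno 10, Delta 6. Delta has the fewest and is eliminated.
Round 4: Juno 16, Kestrel 11. Juno has a majority.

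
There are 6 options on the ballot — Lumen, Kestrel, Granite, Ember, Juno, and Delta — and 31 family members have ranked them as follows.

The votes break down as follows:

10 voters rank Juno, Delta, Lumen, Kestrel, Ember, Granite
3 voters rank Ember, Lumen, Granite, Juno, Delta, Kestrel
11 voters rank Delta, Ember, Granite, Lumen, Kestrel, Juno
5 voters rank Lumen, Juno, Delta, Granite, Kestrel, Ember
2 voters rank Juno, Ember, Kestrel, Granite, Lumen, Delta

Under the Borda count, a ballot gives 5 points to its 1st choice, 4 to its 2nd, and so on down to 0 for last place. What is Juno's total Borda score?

86

Borda scores:
  Lumen: 10·3 + 3·4 + 11·2 + 5·5 + 2·1 = 91
  Kestrel: 10·2 + 3·0 + 11·1 + 5·1 + 2·3 = 42
  Granite: 10·0 + 3·3 + 11·3 + 5·2 + 2·2 = 56
  Ember: 10·1 + 3·5 + 11·4 + 5·0 + 2·4 = 77
  Juno: 10·5 + 3·2 + 11·0 + 5·4 + 2·5 = 86
  Delta: 10·4 + 3·1 + 11·5 + 5·3 + 2·0 = 113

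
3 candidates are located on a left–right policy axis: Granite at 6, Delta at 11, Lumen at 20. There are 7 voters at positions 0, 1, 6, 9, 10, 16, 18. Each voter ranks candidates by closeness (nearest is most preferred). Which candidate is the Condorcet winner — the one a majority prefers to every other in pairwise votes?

Delta

With single-peaked preferences on a line, the Condorcet winner is the candidate closest to the median voter.
The median voter (position 9) is closest to Delta at 11.
Check: Delta vs Granite — voters closer to Delta: 4 of 7.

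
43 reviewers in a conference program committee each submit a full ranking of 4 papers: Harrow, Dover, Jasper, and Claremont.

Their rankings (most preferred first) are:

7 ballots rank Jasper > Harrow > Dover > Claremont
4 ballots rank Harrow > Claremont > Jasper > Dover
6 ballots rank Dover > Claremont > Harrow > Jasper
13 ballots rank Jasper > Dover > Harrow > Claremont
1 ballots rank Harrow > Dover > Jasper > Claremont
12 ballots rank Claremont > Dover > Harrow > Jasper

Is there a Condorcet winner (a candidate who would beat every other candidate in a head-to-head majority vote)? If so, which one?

No Condorcet winner

Head-to-head results (43 voters total):
Harrow vs Dover: Dover wins 31–12.
Harrow vs Jasper: Harrow wins 23–20.
Harrow vs Claremont: Harrow wins 25–18.
Dover vs Jasper: Jasper wins 24–19.
Dover vs Claremont: Dover wins 27–16.
Jasper vs Claremont: Claremont wins 22–21.
No candidate beats all others: Harrow beats Jasper beats Dover beats Harrow, a majority cycle.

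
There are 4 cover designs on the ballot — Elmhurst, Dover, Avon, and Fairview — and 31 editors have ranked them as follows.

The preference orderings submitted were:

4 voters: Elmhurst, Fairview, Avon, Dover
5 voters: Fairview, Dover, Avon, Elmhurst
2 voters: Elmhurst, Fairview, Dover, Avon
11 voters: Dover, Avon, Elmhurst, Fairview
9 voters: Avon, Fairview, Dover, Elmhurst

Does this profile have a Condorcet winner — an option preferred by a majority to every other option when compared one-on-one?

No

Head-to-head results (31 voters total):
Elmhurst vs Dover: Dover wins 25–6.
Elmhurst vs Avon: Avon wins 25–6.
Elmhurst vs Fairview: Elmhurst wins 17–14.
Dover vs Avon: Dover wins 18–13.
Dover vs Fairview: Fairview wins 20–11.
Avon vs Fairview: Avon wins 20–11.
No candidate beats all others: Elmhurst beats Fairview beats Dover beats Elmhurst, a majority cycle.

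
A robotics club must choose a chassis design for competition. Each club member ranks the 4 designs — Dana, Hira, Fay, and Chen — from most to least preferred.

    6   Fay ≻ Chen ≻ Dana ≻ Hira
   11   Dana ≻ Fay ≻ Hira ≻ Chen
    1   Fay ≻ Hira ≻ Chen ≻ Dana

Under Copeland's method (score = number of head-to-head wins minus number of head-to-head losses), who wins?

Pairwise results:
  Dana vs Hira: Dana wins 17–1.
  Dana vs Fay: Dana wins 11–7.
  Dana vs Chen: Dana wins 11–7.
  Hira vs Fay: Fay wins 18–0.
  Hira vs Chen: Hira wins 12–6.
  Fay vs Chen: Fay wins 18–0.
Copeland scores (wins − losses):
  Dana: 3 − 0 = 3
  Hira: 1 − 2 = -1
  Fay: 2 − 1 = 1
  Chen: 0 − 3 = -3
Dana has the best Copeland score.

Dana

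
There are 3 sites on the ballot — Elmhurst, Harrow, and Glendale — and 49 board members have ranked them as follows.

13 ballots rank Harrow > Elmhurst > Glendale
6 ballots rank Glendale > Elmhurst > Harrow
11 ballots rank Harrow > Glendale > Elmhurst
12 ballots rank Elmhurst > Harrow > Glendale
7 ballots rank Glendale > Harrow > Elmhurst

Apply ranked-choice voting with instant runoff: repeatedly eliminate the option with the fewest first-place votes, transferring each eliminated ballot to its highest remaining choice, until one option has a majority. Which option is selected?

Harrow

Round 1: Harrow 24, Glendale 13, Elmhurst 12. Elmhurst has the fewest and is eliminated.
Round 2: Harrow 36, Glendale 13. Harrow has a majority.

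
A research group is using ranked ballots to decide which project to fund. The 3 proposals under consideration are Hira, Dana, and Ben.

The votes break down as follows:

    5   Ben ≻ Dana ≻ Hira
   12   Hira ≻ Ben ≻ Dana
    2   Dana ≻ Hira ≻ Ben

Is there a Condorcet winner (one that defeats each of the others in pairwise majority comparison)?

Head-to-head results (19 voters total):
Hira vs Dana: Hira wins 12–7.
Hira vs Ben: Hira wins 14–5.
Dana vs Ben: Ben wins 17–2.
Hira beats each rival — Dana (12–7), Ben (14–5) — so Hira is the Condorcet winner.

Yes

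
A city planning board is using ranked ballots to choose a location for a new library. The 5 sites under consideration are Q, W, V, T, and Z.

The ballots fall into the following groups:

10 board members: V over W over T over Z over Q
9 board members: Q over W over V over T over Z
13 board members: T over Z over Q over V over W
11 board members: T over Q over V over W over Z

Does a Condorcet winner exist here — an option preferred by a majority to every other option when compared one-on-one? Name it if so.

T

Head-to-head results (43 voters total):
Q vs W: Q wins 33–10.
Q vs V: Q wins 33–10.
Q vs T: T wins 34–9.
Q vs Z: Z wins 23–20.
W vs V: V wins 34–9.
W vs T: T wins 24–19.
W vs Z: W wins 30–13.
V vs T: T wins 24–19.
V vs Z: V wins 30–13.
T vs Z: T wins 43–0.
T beats each rival — Q (34–9), W (24–19), V (24–19), Z (43–0) — so T is the Condorcet winner.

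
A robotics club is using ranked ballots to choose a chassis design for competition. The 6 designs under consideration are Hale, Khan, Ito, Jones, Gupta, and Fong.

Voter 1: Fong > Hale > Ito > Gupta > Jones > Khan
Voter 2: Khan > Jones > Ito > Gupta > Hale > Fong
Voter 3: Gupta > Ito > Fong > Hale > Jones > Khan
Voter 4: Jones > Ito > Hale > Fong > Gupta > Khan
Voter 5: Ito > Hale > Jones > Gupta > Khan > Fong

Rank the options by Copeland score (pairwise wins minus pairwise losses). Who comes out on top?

Pairwise results:
  Hale vs Khan: Hale wins 4–1.
  Hale vs Ito: Ito wins 4–1.
  Hale vs Jones: Hale wins 3–2.
  Hale vs Gupta: Hale wins 3–2.
  Hale vs Fong: Hale wins 3–2.
  Khan vs Ito: Ito wins 4–1.
  Khan vs Jones: Jones wins 4–1.
  Khan vs Gupta: Gupta wins 4–1.
  Khan vs Fong: Fong wins 3–2.
  Ito vs Jones: Ito wins 3–2.
  Ito vs Gupta: Ito wins 4–1.
  Ito vs Fong: Ito wins 4–1.
  Jones vs Gupta: Jones wins 3–2.
  Jones vs Fong: Jones wins 3–2.
  Gupta vs Fong: Gupta wins 3–2.
Copeland scores (wins − losses):
  Hale: 4 − 1 = 3
  Khan: 0 − 5 = -5
  Ito: 5 − 0 = 5
  Jones: 3 − 2 = 1
  Gupta: 2 − 3 = -1
  Fong: 1 − 4 = -3
Ito has the best Copeland score.

Ito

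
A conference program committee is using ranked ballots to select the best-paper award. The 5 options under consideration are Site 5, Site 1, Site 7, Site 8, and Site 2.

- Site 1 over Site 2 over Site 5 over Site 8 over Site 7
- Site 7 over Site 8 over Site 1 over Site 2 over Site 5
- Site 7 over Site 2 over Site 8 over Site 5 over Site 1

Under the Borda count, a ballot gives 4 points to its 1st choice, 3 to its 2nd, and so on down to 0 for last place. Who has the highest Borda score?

Borda scores:
  Site 5: 2 + 0 + 1 = 3
  Site 1: 4 + 2 + 0 = 6
  Site 7: 0 + 4 + 4 = 8
  Site 8: 1 + 3 + 2 = 6
  Site 2: 3 + 1 + 3 = 7
Site 7 has the highest total.

Site 7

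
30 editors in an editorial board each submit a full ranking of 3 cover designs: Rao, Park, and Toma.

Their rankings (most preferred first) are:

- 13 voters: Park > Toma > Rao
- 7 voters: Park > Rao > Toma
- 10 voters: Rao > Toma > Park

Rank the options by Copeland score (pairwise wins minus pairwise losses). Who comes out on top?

Pairwise results:
  Rao vs Park: Park wins 20–10.
  Rao vs Toma: Rao wins 17–13.
  Park vs Toma: Park wins 20–10.
Copeland scores (wins − losses):
  Rao: 1 − 1 = 0
  Park: 2 − 0 = 2
  Toma: 0 − 2 = -2
Park has the best Copeland score.

Park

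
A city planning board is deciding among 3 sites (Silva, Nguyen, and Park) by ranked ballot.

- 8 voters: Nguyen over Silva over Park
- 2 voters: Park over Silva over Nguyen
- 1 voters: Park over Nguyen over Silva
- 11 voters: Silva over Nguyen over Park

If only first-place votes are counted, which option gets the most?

First-place vote totals:
  Silva: 11
  Nguyen: 8
  Park: 3
Silva has the most first-place votes.

Silva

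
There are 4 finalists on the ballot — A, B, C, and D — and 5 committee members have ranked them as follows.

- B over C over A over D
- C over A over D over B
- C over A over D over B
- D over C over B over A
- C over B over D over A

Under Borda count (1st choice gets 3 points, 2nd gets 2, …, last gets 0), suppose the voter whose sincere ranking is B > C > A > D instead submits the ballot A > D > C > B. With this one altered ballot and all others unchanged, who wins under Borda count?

C

Borda totals with the altered ballot: A 7, B 3, C 12, D 8.
The winner is unchanged: still C.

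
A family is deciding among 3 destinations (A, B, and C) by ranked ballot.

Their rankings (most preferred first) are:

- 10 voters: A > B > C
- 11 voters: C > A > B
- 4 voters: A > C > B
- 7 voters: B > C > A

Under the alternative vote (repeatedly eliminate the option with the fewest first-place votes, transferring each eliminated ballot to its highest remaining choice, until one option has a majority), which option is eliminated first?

Round 1: A 14, C 11, B 7. B has the fewest and is eliminated.
Round 2: C 18, A 14. C has a majority.

B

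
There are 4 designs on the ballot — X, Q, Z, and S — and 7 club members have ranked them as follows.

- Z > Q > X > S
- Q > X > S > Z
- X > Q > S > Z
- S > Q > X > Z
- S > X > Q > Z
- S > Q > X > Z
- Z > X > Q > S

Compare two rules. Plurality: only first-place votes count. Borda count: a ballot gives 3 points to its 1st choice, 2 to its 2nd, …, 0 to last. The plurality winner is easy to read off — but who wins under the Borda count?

Plurality first-place counts: X 1, Q 1, Z 2, S 3 → S.
Borda totals: X 12, Q 13, Z 6, S 11 → Q.

Q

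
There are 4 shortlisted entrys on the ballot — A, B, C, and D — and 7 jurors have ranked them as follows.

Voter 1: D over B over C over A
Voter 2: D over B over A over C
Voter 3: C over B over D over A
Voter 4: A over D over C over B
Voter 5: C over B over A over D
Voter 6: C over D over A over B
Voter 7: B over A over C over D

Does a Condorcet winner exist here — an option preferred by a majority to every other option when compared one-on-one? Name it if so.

C

Head-to-head results (7 voters total):
A vs B: B wins 5–2.
A vs C: C wins 4–3.
A vs D: D wins 4–3.
B vs C: C wins 4–3.
B vs D: D wins 4–3.
C vs D: C wins 4–3.
C beats each rival — A (4–3), B (4–3), D (4–3) — so C is the Condorcet winner.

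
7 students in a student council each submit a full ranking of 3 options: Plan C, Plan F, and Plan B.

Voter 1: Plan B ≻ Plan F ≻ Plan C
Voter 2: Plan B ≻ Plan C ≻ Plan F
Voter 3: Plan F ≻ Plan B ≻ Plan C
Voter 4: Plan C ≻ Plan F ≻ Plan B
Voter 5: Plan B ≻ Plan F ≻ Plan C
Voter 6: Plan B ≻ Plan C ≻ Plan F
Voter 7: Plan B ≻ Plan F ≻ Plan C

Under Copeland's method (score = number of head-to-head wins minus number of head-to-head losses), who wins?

Pairwise results:
  Plan C vs Plan F: Plan F wins 4–3.
  Plan C vs Plan B: Plan B wins 6–1.
  Plan F vs Plan B: Plan B wins 5–2.
Copeland scores (wins − losses):
  Plan C: 0 − 2 = -2
  Plan F: 1 − 1 = 0
  Plan B: 2 − 0 = 2
Plan B has the best Copeland score.

Plan B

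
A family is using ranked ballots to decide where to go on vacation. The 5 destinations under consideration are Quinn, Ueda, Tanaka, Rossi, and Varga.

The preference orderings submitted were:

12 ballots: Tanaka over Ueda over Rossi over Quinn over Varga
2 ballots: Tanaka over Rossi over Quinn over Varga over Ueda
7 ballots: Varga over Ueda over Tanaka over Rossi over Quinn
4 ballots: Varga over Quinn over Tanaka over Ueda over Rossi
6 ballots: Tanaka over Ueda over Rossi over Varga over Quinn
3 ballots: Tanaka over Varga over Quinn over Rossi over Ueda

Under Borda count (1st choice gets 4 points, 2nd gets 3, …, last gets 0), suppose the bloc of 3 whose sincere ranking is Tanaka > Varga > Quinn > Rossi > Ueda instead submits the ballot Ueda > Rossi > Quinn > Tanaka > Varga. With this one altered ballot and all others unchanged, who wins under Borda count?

Tanaka

Borda totals with the altered ballot: Quinn 34, Ueda 91, Tanaka 105, Rossi 58, Varga 52.
The winner is unchanged: still Tanaka.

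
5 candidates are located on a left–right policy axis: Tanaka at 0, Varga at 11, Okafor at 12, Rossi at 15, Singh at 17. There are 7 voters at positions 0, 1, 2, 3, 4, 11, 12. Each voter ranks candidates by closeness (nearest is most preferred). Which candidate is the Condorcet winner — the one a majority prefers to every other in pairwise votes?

Tanaka

With single-peaked preferences on a line, the Condorcet winner is the candidate closest to the median voter.
The median voter (position 3) is closest to Tanaka at 0.
Check: Tanaka vs Rossi — voters closer to Tanaka: 5 of 7.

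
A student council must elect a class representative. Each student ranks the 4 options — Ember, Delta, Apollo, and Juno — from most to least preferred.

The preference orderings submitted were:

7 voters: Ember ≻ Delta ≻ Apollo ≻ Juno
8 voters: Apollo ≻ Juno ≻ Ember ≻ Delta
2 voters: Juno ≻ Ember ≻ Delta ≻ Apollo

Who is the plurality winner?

First-place vote totals:
  Ember: 7
  Delta: 0
  Apollo: 8
  Juno: 2
Apollo has the most first-place votes.

Apollo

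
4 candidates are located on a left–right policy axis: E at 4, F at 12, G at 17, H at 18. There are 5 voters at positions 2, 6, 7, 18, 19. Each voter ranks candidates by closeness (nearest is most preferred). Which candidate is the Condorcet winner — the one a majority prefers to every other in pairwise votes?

E

With single-peaked preferences on a line, the Condorcet winner is the candidate closest to the median voter.
The median voter (position 7) is closest to E at 4.
Check: E vs H — voters closer to E: 3 of 5.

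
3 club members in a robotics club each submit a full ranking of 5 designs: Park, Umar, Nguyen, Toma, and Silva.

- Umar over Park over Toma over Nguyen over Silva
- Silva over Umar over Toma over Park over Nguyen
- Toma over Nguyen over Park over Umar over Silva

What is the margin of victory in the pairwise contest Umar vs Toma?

1

Ballots ranking Umar above Toma: 2.
Ballots ranking Toma above Umar: 1.
Umar wins 2–1, a margin of 1.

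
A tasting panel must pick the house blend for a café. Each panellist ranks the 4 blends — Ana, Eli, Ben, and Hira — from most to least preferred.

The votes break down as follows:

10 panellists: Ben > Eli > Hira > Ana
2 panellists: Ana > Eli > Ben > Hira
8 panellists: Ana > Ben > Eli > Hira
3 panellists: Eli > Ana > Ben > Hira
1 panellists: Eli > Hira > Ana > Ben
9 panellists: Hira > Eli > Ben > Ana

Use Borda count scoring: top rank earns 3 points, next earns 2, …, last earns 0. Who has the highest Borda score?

Eli

Borda scores:
  Ana: 10·0 + 2·3 + 8·3 + 3·2 + 1 + 9·0 = 37
  Eli: 10·2 + 2·2 + 8·1 + 3·3 + 3 + 9·2 = 62
  Ben: 10·3 + 2·1 + 8·2 + 3·1 + 0 + 9·1 = 60
  Hira: 10·1 + 2·0 + 8·0 + 3·0 + 2 + 9·3 = 39
Eli has the highest total.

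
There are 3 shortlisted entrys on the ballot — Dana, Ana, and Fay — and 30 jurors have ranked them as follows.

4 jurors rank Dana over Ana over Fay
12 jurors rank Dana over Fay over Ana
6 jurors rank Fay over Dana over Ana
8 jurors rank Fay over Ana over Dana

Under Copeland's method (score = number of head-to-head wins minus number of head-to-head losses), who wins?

Dana

Pairwise results:
  Dana vs Ana: Dana wins 22–8.
  Dana vs Fay: Dana wins 16–14.
  Ana vs Fay: Fay wins 26–4.
Copeland scores (wins − losses):
  Dana: 2 − 0 = 2
  Ana: 0 − 2 = -2
  Fay: 1 − 1 = 0
Dana has the best Copeland score.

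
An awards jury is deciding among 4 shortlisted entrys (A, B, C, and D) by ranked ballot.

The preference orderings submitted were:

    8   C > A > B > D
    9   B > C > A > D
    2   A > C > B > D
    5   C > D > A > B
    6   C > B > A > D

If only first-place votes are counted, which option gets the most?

First-place vote totals:
  A: 2
  B: 9
  C: 19
  D: 0
C has the most first-place votes.

C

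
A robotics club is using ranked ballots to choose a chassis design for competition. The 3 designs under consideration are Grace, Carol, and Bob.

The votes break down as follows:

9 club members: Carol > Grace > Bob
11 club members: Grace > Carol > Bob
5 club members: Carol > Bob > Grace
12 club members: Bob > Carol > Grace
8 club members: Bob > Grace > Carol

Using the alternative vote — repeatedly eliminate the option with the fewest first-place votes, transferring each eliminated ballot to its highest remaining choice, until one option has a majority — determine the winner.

Round 1: Bob 20, Carol 14, Grace 11. Grace has the fewest and is eliminated.
Round 2: Carol 25, Bob 20. Carol has a majority.

Carol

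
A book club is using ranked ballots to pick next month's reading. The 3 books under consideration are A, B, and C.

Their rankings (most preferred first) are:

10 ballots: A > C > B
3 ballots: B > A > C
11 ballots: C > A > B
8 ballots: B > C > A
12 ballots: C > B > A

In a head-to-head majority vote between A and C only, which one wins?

Ballots ranking A above C: 10+3 = 13.
Ballots ranking C above A: 11+8+12 = 31.
C wins the head-to-head, 31–13.

C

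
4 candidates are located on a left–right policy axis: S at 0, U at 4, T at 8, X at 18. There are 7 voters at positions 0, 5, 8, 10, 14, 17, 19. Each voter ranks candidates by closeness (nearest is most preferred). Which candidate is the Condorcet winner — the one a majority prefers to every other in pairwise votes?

T

With single-peaked preferences on a line, the Condorcet winner is the candidate closest to the median voter.
The median voter (position 10) is closest to T at 8.
Check: T vs X — voters closer to T: 4 of 7.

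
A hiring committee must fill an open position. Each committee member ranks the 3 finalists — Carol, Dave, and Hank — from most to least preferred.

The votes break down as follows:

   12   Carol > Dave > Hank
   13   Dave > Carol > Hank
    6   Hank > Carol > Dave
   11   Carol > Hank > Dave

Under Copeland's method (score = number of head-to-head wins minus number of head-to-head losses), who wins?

Carol

Pairwise results:
  Carol vs Dave: Carol wins 29–13.
  Carol vs Hank: Carol wins 36–6.
  Dave vs Hank: Dave wins 25–17.
Copeland scores (wins − losses):
  Carol: 2 − 0 = 2
  Dave: 1 − 1 = 0
  Hank: 0 − 2 = -2
Carol has the best Copeland score.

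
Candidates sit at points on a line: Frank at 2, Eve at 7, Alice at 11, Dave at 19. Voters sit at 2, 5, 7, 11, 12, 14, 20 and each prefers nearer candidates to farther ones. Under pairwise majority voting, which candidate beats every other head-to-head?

With single-peaked preferences on a line, the Condorcet winner is the candidate closest to the median voter.
The median voter (position 11) is closest to Alice at 11.
Check: Alice vs Frank — voters closer to Alice: 5 of 7.

Alice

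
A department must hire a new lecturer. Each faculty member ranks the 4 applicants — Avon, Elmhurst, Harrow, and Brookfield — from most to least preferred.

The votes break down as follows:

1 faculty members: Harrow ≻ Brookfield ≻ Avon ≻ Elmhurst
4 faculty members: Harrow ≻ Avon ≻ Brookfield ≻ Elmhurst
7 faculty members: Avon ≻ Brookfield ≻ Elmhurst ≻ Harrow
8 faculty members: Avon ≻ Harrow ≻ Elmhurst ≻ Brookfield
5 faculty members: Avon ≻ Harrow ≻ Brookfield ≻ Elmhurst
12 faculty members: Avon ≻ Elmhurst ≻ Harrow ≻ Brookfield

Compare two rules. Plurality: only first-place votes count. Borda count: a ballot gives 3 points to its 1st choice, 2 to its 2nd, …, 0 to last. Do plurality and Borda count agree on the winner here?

Plurality first-place counts: Avon 32, Elmhurst 0, Harrow 5, Brookfield 0 → Avon.
Borda totals: Avon 105, Elmhurst 39, Harrow 53, Brookfield 25 → Avon.
The two rules agree on Avon.

Yes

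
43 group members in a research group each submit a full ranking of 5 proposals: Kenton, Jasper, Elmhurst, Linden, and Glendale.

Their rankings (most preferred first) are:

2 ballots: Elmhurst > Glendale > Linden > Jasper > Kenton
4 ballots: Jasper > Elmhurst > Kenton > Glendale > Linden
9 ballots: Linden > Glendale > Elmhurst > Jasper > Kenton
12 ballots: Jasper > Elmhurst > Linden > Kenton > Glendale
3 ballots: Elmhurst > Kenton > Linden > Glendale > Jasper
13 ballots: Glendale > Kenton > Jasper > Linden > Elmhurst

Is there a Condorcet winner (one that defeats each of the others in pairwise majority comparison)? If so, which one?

There is no Condorcet winner

Head-to-head results (43 voters total):
Kenton vs Jasper: Jasper wins 27–16.
Kenton vs Elmhurst: Elmhurst wins 30–13.
Kenton vs Linden: Linden wins 23–20.
Kenton vs Glendale: Glendale wins 24–19.
Jasper vs Elmhurst: Jasper wins 29–14.
Jasper vs Linden: Jasper wins 29–14.
Jasper vs Glendale: Glendale wins 27–16.
Elmhurst vs Linden: Linden wins 22–21.
Elmhurst vs Glendale: Glendale wins 22–21.
Linden vs Glendale: Linden wins 24–19.
No candidate beats all others: Jasper beats Linden beats Glendale beats Jasper, a majority cycle.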